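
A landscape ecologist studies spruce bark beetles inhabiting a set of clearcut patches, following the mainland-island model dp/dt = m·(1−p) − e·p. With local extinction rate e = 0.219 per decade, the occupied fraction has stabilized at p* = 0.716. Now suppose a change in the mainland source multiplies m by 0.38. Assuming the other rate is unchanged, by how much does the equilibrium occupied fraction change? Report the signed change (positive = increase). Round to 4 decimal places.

Balance m(1−p*) = e·p* gives m = e·p*/(1−p*) = 0.219×0.71600/0.28400 = 0.55213.
New p* = m/(m+e) = 0.20981/(0.20981+0.21900) = 0.48928.
Δp* = 0.48928 − 0.71600 = -0.22672.

-0.2267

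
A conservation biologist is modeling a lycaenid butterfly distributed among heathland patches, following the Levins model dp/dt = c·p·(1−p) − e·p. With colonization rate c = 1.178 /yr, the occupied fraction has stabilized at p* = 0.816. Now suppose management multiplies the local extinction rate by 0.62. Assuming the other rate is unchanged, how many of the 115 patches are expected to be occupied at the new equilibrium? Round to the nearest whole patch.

102

Balance c(1−p*) = e gives e = 1.178×(1 − 0.81600) = 0.21675.
New p* = 1 − e/c = 1 − 0.13439/1.17800 = 0.88592.
Expected occupied = 115 × 0.88592 = 101.88 ≈ 102.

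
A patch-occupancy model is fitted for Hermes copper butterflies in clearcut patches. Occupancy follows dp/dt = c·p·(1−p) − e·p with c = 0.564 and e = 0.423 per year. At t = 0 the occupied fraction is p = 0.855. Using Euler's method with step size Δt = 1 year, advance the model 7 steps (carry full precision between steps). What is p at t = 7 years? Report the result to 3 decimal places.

Update rule: p ← p + [c·p·(1−p) − e·p]·Δt with Δt = 1.
t = 1: p = 0.85500 + (-0.29174) = 0.56326
t = 2: p = 0.56326 + (-0.09951) = 0.46374
t = 3: p = 0.46374 + (-0.05590) = 0.40784
t = 4: p = 0.40784 + (-0.03631) = 0.37153
t = 5: p = 0.37153 + (-0.02547) = 0.34607
t = 6: p = 0.34607 + (-0.01875) = 0.32732
t = 7: p = 0.32732 + (-0.01427) = 0.31304

0.313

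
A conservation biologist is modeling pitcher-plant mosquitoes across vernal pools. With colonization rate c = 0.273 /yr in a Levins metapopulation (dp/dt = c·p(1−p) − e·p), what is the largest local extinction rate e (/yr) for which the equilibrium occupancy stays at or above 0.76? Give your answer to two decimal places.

0.07

1 − e/c ≥ 0.76 ⇒ e ≤ c(1 − 0.76) = 0.273 × 0.2400.
e_max = 0.0655.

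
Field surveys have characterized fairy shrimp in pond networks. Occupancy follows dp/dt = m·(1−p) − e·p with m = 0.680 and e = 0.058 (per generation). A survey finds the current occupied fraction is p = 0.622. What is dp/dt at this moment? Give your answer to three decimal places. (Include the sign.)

Colonization term: m·(1−p) = 0.680×0.3780 = 0.25704.
Extinction term: e·p = 0.03608.
dp/dt = 0.25704 − 0.03608 = 0.22096.

0.221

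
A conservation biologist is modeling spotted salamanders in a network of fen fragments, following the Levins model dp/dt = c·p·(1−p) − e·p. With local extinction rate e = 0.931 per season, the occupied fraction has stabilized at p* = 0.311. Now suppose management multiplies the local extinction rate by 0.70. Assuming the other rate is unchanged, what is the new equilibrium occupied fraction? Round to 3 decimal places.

Balance c(1−p*) = e gives c = e/(1 − 0.31100) = 0.931/0.68900 = 1.35123.
New p* = 1 − e/c = 1 − 0.65170/1.35123 = 0.51770.

0.518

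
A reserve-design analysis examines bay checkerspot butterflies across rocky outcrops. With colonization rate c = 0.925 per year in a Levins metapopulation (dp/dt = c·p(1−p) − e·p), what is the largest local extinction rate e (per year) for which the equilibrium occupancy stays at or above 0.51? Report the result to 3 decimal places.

0.453

1 − e/c ≥ 0.51 ⇒ e ≤ c(1 − 0.51) = 0.925 × 0.4900.
e_max = 0.4532.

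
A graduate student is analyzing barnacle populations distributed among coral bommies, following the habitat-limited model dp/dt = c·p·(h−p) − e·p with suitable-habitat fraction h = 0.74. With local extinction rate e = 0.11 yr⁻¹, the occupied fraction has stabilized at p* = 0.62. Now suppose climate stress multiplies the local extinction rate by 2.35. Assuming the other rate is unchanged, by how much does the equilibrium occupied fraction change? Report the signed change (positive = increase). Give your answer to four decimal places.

-0.1620

Balance c(h−p*) = e gives c = e/(0.74 − 0.62000) = 0.11/0.12000 = 0.91667.
New p* = 0.74 − e/c = 0.74 − 0.25850/0.91667 = 0.45800.
Δp* = 0.45800 − 0.62000 = -0.16200.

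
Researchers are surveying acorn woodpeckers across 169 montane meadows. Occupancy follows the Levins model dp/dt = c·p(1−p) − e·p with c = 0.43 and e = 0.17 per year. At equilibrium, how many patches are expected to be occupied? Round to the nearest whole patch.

p* = 1 − e/c = 1 − 0.17/0.43 = 0.6047.
Expected occupied patches = N × p* = 169 × 0.6047 = 102.19 ≈ 102.

102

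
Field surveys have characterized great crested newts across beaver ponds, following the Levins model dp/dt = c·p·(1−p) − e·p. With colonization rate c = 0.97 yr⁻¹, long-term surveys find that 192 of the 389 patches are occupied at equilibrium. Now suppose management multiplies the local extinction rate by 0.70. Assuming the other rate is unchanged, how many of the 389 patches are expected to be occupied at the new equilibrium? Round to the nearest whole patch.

Observed p* = 192/389 = 0.49357.
Balance c(1−p*) = e gives e = 0.97×(1 − 0.49357) = 0.49124.
New p* = 1 − e/c = 1 − 0.34387/0.97000 = 0.64549.
Expected occupied = 389 × 0.64549 = 251.10 ≈ 251.

251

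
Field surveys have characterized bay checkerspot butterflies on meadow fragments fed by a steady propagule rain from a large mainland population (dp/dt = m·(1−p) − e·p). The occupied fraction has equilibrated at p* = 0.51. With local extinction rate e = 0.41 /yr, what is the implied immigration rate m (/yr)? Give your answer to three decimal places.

0.427

At equilibrium m(1−p*) = e·p*, so m = e·p*/(1−p*).
m = 0.41 × 0.51 / 0.4900 = 0.2091/0.4900 = 0.4267.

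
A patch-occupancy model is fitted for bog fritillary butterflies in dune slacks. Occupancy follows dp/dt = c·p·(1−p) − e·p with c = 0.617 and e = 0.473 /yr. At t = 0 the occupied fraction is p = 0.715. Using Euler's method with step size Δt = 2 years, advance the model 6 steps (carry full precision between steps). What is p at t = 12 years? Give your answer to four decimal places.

0.2414

Update rule: p ← p + [c·p·(1−p) − e·p]·Δt with Δt = 2.
p: 0.71500 → 0.29007  (Δp = -0.42493)
p: 0.29007 → 0.26978  (Δp = -0.02029)
p: 0.26978 → 0.25766  (Δp = -0.01212)
p: 0.25766 → 0.24995  (Δp = -0.00772)
p: 0.24995 → 0.24484  (Δp = -0.00511)
p: 0.24484 → 0.24138  (Δp = -0.00346)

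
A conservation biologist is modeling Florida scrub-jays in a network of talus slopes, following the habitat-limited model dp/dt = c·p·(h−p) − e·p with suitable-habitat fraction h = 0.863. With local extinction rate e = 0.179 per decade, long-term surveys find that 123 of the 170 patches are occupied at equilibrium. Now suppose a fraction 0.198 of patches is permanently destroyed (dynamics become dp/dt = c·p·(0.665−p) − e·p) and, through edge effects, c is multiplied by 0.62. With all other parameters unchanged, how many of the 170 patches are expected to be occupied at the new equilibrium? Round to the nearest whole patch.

Observed p* = 123/170 = 0.72353.
Balance c(h−p*) = e gives c = e/(0.863 − 0.72353) = 0.179/0.13947 = 1.28343.
New p* = 0.665 − e/c = 0.665 − 0.17900/0.79573 = 0.44005.
Expected occupied = 170 × 0.44005 = 74.81 ≈ 75.

75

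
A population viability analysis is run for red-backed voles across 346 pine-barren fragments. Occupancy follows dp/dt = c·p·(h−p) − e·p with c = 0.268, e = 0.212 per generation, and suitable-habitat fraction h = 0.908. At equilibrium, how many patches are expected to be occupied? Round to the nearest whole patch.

p* = h − e/c = 0.908 − 0.7910 = 0.1170.
Expected occupied patches = N × p* = 346 × 0.1170 = 40.47 ≈ 40.

40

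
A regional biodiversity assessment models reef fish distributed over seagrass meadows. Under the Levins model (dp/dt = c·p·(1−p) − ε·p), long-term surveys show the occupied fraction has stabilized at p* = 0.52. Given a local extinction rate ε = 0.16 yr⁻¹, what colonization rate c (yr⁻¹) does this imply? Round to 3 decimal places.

0.333

At equilibrium c(1−p*) = ε, so c = ε/(1−p*).
c = 0.16/(1 − 0.52) = 0.16/0.4800 = 0.3333.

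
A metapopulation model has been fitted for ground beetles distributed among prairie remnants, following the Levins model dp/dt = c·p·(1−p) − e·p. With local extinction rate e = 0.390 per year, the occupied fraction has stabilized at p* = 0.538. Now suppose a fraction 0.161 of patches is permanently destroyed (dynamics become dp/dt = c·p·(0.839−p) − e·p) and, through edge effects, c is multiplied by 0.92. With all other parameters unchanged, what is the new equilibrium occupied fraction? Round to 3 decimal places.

Balance c(1−p*) = e gives c = e/(1 − 0.53800) = 0.390/0.46200 = 0.84416.
New p* = 0.839 − e/c = 0.839 − 0.39000/0.77663 = 0.33683.

0.337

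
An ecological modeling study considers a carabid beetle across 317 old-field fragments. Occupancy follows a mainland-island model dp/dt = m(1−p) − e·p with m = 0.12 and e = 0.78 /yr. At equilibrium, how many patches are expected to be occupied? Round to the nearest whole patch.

p* = m/(m+e) = 0.12/0.9000 = 0.1333.
Expected occupied patches = N × p* = 317 × 0.1333 = 42.27 ≈ 42.

42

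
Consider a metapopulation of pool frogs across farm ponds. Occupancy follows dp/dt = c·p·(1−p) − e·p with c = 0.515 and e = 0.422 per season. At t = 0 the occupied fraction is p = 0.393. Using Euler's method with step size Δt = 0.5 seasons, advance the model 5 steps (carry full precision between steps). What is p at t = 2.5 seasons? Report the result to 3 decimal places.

0.312

Update rule: p ← p + [c·p·(1−p) − e·p]·Δt with Δt = 0.5.
p: 0.39300 → 0.37150  (Δp = -0.02150)
p: 0.37150 → 0.35324  (Δp = -0.01826)
p: 0.35324 → 0.33754  (Δp = -0.01570)
p: 0.33754 → 0.32389  (Δp = -0.01364)
p: 0.32389 → 0.31194  (Δp = -0.01195)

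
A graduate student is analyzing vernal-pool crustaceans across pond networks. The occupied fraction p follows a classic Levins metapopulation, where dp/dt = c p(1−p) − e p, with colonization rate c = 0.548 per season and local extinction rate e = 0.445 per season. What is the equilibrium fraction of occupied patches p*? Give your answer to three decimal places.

Setting dp/dt = 0 and dividing through by p* gives c·(1−p*) = e.
So p* = 1 − e/c = 1 − 0.445/0.548 = 1 − 0.8120 = 0.1880.

0.188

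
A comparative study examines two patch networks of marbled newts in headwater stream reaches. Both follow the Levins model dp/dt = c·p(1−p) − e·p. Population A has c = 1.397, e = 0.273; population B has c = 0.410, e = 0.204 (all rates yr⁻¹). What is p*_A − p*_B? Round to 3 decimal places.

A: p*_A = 1 − 0.273/1.397 = 0.8046.
B: p*_B = 1 − 0.204/0.410 = 0.5024.
p*_A − p*_B = 0.8046 − 0.5024 = 0.3021.

0.302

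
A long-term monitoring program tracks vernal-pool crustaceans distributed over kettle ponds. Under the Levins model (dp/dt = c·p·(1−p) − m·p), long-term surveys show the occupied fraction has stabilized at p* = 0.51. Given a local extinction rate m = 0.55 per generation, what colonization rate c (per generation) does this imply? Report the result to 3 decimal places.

1.122

At equilibrium c(1−p*) = m, so c = m/(1−p*).
c = 0.55/(1 − 0.51) = 0.55/0.4900 = 1.1224.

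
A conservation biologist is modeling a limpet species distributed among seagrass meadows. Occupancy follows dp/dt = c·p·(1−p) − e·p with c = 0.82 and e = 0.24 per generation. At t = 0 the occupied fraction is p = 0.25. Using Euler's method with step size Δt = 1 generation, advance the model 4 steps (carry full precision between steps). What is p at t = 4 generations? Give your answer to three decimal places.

Update rule: p ← p + [c·p·(1−p) − e·p]·Δt with Δt = 1.
t = 1: p = 0.25000 + (+0.09375) = 0.34375
t = 2: p = 0.34375 + (+0.10248) = 0.44623
t = 3: p = 0.44623 + (+0.09553) = 0.54176
t = 4: p = 0.54176 + (+0.07355) = 0.61531

0.615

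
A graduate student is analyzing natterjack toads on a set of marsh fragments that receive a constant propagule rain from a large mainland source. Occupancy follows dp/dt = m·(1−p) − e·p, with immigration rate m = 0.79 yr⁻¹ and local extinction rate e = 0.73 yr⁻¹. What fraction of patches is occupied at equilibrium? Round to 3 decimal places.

0.520

Setting dp/dt = 0: m − m·p* = e·p*, so m = (m+e)·p*.
p* = m/(m+e) = 0.79/(0.79+0.73) = 0.79/1.5200 = 0.5197.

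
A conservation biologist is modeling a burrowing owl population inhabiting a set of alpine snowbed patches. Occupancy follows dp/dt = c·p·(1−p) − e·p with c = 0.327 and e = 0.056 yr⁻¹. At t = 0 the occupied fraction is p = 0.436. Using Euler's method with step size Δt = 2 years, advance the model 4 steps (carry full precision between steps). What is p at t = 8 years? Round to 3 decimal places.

0.774

Update rule: p ← p + [c·p·(1−p) − e·p]·Δt with Δt = 2.
p: 0.43600 → 0.54799  (Δp = +0.11199)
p: 0.54799 → 0.64861  (Δp = +0.10062)
p: 0.64861 → 0.72502  (Δp = +0.07641)
p: 0.72502 → 0.77420  (Δp = +0.04918)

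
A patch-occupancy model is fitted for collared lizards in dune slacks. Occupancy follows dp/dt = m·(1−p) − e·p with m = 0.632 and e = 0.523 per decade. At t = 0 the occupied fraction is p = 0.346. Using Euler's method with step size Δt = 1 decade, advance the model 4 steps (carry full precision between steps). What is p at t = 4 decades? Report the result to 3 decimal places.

Update rule: p ← p + [m·(1−p) − e·p]·Δt with Δt = 1.
step 1: Δp = +0.23237, p = 0.57837
step 2: Δp = -0.03602, p = 0.54235
step 3: Δp = +0.00558, p = 0.54794
step 4: Δp = -0.00087, p = 0.54707

0.547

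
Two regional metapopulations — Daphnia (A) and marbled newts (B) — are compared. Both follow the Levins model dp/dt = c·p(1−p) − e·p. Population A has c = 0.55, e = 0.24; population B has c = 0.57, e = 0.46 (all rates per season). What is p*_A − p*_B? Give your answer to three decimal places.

A: p*_A = 1 − 0.24/0.55 = 0.5636.
B: p*_B = 1 − 0.46/0.57 = 0.1930.
p*_A − p*_B = 0.5636 − 0.1930 = 0.3707.

0.371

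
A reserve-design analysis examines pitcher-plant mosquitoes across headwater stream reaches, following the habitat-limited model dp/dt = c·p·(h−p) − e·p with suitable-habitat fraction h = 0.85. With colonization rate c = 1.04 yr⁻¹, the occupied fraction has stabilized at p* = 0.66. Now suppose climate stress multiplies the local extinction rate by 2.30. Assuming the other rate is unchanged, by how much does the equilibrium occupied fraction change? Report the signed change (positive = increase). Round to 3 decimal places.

Balance c(h−p*) = e gives e = 1.04×(0.85 − 0.66000) = 0.19760.
New p* = 0.85 − e/c = 0.85 − 0.45448/1.04000 = 0.41300.
Δp* = 0.41300 − 0.66000 = -0.24700.

-0.247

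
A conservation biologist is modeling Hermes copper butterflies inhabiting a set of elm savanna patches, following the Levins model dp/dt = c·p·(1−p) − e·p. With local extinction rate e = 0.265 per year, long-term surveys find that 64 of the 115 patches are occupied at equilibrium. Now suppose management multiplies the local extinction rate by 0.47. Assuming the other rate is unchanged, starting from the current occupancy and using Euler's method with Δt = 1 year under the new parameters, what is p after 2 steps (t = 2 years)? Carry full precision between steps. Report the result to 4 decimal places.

0.6942

Observed p* = 64/115 = 0.55652.
Balance c(1−p*) = e gives c = e/(1 − 0.55652) = 0.265/0.44348 = 0.59755.
Starting from p₀ = 0.55652; update p ← p + (dp/dt)·Δt with the new parameters.
  1  |  dp/dt·Δt = +0.078163  |  p_1 = 0.634685
  2  |  dp/dt·Δt = +0.059498  |  p_2 = 0.694183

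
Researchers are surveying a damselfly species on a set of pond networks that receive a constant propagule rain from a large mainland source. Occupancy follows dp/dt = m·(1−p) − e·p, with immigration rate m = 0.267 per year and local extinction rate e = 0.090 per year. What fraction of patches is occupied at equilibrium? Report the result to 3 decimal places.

At equilibrium the propagule rain into empty patches balances local extinction: m(1−p*) = e·p*.
p* = m/(m+e) = 0.267/(0.267+0.090) = 0.267/0.3570 = 0.7479.

0.748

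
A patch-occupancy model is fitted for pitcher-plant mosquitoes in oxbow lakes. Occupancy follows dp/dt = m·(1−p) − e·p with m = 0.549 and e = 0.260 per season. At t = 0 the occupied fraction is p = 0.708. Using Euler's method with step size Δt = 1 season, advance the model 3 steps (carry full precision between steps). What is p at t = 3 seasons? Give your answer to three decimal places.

Update rule: p ← p + [m·(1−p) − e·p]·Δt with Δt = 1.
  1  |  dp/dt·Δt = -0.023772  |  p_1 = 0.684228
  2  |  dp/dt·Δt = -0.004540  |  p_2 = 0.679688
  3  |  dp/dt·Δt = -0.000867  |  p_3 = 0.678820

0.679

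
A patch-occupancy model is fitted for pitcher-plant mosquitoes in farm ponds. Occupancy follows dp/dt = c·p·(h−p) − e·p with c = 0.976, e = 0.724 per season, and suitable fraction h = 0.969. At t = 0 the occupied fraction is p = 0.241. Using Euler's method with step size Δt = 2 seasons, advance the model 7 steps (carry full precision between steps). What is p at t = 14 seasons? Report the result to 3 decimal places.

0.227

Update rule: p ← p + [c·p·(h−p) − e·p]·Δt with Δt = 2.
  1  |  dp/dt·Δt = -0.006494  |  p_1 = 0.234506
  2  |  dp/dt·Δt = -0.003346  |  p_2 = 0.231160
  3  |  dp/dt·Δt = -0.001789  |  p_3 = 0.229372
  4  |  dp/dt·Δt = -0.000974  |  p_4 = 0.228398
  5  |  dp/dt·Δt = -0.000536  |  p_5 = 0.227862
  6  |  dp/dt·Δt = -0.000296  |  p_6 = 0.227566
  7  |  dp/dt·Δt = -0.000164  |  p_7 = 0.227402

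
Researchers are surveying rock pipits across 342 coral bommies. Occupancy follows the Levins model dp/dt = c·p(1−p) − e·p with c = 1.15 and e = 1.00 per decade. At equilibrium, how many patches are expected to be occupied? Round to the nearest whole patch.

45

p* = 1 − e/c = 1 − 1.00/1.15 = 0.1304.
Expected occupied patches = N × p* = 342 × 0.1304 = 44.61 ≈ 45.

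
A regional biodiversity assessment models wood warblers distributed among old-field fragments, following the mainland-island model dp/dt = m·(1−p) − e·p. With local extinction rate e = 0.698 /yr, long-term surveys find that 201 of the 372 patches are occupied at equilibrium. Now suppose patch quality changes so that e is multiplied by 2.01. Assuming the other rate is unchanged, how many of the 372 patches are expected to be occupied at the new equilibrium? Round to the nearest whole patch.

137

Observed p* = 201/372 = 0.54032.
Balance m(1−p*) = e·p* gives m = e·p*/(1−p*) = 0.698×0.54032/0.45968 = 0.82045.
New p* = m/(m+e) = 0.82045/(0.82045+1.40298) = 0.36900.
Expected occupied = 372 × 0.36900 = 137.27 ≈ 137.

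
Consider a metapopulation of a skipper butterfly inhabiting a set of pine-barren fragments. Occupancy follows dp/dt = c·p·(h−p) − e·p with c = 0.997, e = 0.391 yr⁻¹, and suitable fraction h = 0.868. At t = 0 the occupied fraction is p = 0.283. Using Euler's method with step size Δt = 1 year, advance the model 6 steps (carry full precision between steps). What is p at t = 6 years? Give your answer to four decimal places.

0.4658

Update rule: p ← p + [c·p·(h−p) − e·p]·Δt with Δt = 1.
p: 0.28300 → 0.33741  (Δp = +0.05441)
p: 0.33741 → 0.38397  (Δp = +0.04656)
p: 0.38397 → 0.41913  (Δp = +0.03516)
p: 0.41913 → 0.44282  (Δp = +0.02369)
p: 0.44282 → 0.45739  (Δp = +0.01457)
p: 0.45739 → 0.46580  (Δp = +0.00841)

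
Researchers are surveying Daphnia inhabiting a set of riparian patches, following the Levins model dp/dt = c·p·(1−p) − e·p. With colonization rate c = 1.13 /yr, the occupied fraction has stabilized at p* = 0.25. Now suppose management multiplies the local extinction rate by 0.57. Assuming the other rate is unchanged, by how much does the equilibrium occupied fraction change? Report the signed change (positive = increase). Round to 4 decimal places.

0.3225

Balance c(1−p*) = e gives e = 1.13×(1 − 0.25000) = 0.84750.
New p* = 1 − e/c = 1 − 0.48307/1.13000 = 0.57250.
Δp* = 0.57250 − 0.25000 = +0.32250.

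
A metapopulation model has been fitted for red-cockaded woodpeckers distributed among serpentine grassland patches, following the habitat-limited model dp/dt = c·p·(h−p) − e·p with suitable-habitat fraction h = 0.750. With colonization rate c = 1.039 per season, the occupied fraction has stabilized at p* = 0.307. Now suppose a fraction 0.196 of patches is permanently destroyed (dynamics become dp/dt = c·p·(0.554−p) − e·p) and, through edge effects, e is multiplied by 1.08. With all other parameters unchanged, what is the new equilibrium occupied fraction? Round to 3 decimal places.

0.076

Balance c(h−p*) = e gives e = 1.039×(0.75 − 0.30700) = 0.46028.
New p* = 0.554 − e/c = 0.554 − 0.49710/1.03900 = 0.07556.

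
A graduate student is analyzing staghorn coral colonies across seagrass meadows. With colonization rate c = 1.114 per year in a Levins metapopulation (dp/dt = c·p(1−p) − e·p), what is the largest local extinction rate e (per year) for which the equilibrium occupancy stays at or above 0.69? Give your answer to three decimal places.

1 − e/c ≥ 0.69 ⇒ e ≤ c(1 − 0.69) = 1.114 × 0.3100.
e_max = 0.3453.

0.345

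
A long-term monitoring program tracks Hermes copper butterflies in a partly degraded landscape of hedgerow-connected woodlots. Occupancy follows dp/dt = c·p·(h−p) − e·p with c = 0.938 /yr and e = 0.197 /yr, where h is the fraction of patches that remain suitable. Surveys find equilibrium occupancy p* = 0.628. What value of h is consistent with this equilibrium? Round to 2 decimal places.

0.84

At equilibrium c(h−p*) = e, so h = p* + e/c.
h = 0.628 + 0.197/0.938 = 0.628 + 0.2100 = 0.8380.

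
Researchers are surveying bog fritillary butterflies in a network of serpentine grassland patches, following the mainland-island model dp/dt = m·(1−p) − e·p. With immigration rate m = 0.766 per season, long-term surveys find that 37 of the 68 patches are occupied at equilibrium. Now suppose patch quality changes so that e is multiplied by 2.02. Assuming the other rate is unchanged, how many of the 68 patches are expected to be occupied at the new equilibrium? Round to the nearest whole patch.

Observed p* = 37/68 = 0.54412.
Balance m(1−p*) = e·p* gives e = m(1−p*)/p* = 0.766×0.45588/0.54412 = 0.64178.
New p* = m/(m+e) = 0.76600/(0.76600+1.29640) = 0.37141.
Expected occupied = 68 × 0.37141 = 25.26 ≈ 25.

25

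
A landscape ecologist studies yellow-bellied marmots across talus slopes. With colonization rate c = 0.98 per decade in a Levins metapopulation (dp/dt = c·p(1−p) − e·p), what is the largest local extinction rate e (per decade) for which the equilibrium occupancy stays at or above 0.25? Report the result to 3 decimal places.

1 − e/c ≥ 0.25 ⇒ e ≤ c(1 − 0.25) = 0.98 × 0.7500.
e_max = 0.7350.

0.735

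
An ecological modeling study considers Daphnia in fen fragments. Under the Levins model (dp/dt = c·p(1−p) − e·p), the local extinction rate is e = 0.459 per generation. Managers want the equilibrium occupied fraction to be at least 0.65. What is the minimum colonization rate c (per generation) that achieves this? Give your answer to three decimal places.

1.311

p* = 1 − e/c ≥ 0.65 requires e/c ≤ 0.3500, i.e. c ≥ e/0.3500.
c_min = 0.459/0.3500 = 1.3114.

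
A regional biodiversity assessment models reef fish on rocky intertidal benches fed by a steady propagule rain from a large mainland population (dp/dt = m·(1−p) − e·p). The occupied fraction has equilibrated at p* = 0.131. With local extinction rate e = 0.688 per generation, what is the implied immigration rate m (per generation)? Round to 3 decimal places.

0.104

At equilibrium m(1−p*) = e·p*, so m = e·p*/(1−p*).
m = 0.688 × 0.131 / 0.8690 = 0.0901/0.8690 = 0.1037.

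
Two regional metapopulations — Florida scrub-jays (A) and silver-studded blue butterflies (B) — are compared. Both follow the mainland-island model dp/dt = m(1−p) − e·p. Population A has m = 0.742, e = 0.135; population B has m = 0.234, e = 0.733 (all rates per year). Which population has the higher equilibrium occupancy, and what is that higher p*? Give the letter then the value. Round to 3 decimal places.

A: p*_A = m/(m+e) = 0.742/0.8770 = 0.8461.
B: p*_B = 0.234/0.9670 = 0.2420.
A is higher at 0.8461.

A, 0.846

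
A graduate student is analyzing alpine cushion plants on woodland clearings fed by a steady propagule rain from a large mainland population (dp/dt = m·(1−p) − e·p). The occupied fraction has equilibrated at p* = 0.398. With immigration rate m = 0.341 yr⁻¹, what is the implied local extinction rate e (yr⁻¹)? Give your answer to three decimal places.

0.516

At equilibrium m(1−p*) = e·p*, so e = m(1−p*)/p*.
e = 0.341 × 0.6020 / 0.398 = 0.5158.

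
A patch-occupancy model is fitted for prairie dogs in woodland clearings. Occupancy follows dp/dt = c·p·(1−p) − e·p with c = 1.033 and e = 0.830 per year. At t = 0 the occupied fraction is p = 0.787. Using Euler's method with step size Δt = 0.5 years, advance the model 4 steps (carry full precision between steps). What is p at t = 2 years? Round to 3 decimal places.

Update rule: p ← p + [c·p·(1−p) − e·p]·Δt with Δt = 0.5.
  1  |  dp/dt·Δt = -0.240024  |  p_1 = 0.546976
  2  |  dp/dt·Δt = -0.099010  |  p_2 = 0.447966
  3  |  dp/dt·Δt = -0.058179  |  p_3 = 0.389787
  4  |  dp/dt·Δt = -0.038910  |  p_4 = 0.350876

0.351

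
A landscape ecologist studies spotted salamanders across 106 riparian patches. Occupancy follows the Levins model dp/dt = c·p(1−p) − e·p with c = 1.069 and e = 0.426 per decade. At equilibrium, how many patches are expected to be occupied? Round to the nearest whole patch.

64

p* = 1 − e/c = 1 − 0.426/1.069 = 0.6015.
Expected occupied patches = N × p* = 106 × 0.6015 = 63.76 ≈ 64.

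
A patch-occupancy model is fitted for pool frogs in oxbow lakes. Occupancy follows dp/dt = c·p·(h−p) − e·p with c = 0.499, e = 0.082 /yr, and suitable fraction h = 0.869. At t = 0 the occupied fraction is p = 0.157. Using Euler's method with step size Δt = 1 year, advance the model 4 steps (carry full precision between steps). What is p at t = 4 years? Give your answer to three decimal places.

0.368

Update rule: p ← p + [c·p·(h−p) − e·p]·Δt with Δt = 1.
t = 1: p = 0.15700 + (+0.04291) = 0.19991
t = 2: p = 0.19991 + (+0.05035) = 0.25026
t = 3: p = 0.25026 + (+0.05675) = 0.30700
t = 4: p = 0.30700 + (+0.06092) = 0.36793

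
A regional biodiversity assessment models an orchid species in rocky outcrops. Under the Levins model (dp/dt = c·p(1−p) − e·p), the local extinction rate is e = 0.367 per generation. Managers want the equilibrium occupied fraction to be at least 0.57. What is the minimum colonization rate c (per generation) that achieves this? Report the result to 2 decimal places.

0.85

p* = 1 − e/c ≥ 0.57 requires e/c ≤ 0.4300, i.e. c ≥ e/0.4300.
c_min = 0.367/0.4300 = 0.8535.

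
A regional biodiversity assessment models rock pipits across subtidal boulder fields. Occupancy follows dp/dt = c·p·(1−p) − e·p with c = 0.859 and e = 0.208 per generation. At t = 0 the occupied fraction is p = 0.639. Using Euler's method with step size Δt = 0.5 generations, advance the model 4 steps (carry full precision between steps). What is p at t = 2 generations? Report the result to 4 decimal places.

Update rule: p ← p + [c·p·(1−p) − e·p]·Δt with Δt = 0.5.
step 1: Δp = +0.03262, p = 0.67162
step 2: Δp = +0.02488, p = 0.69650
step 3: Δp = +0.01836, p = 0.71485
step 4: Δp = +0.01320, p = 0.72806

0.7281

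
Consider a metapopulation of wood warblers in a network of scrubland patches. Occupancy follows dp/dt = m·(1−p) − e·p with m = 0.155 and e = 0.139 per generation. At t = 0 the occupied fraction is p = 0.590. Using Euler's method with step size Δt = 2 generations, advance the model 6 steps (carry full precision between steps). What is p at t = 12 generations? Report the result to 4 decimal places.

0.5275

Update rule: p ← p + [m·(1−p) − e·p]·Δt with Δt = 2.
step 1: Δp = -0.03692, p = 0.55308
step 2: Δp = -0.01521, p = 0.53787
step 3: Δp = -0.00627, p = 0.53160
step 4: Δp = -0.00258, p = 0.52902
step 5: Δp = -0.00106, p = 0.52796
step 6: Δp = -0.00044, p = 0.52752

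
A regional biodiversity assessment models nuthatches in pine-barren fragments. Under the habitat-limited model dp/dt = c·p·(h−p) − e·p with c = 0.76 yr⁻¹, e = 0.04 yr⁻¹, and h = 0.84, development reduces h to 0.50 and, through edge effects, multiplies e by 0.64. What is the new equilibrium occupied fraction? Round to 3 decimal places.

0.466

Before: p* = h − e/c = 0.84 − 0.04/0.76 = 0.84 − 0.0526 = 0.7874.
After: c = 0.76, e = 0.0256, h = 0.50; p* = 0.50 − 0.0256/0.76 = 0.4663.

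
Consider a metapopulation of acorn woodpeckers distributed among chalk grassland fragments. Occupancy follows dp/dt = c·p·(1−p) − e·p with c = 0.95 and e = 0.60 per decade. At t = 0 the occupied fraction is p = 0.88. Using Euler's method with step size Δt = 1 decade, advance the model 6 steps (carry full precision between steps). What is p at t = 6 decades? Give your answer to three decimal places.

Update rule: p ← p + [c·p·(1−p) − e·p]·Δt with Δt = 1.
step 1: Δp = -0.42768, p = 0.45232
step 2: Δp = -0.03605, p = 0.41627
step 3: Δp = -0.01892, p = 0.39735
step 4: Δp = -0.01092, p = 0.38643
step 5: Δp = -0.00661, p = 0.37982
step 6: Δp = -0.00411, p = 0.37571

0.376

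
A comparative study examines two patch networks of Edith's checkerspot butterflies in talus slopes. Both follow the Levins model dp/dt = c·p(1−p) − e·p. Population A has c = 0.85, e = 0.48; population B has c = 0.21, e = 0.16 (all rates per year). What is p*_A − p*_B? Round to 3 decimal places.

A: p*_A = 1 − 0.48/0.85 = 0.4353.
B: p*_B = 1 − 0.16/0.21 = 0.2381.
p*_A − p*_B = 0.4353 − 0.2381 = 0.1972.

0.197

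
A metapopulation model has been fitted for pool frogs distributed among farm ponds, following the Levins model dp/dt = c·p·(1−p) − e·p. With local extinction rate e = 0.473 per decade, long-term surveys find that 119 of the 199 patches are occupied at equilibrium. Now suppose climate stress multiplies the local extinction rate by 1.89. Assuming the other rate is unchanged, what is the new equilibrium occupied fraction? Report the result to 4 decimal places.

0.2402

Observed p* = 119/199 = 0.59799.
Balance c(1−p*) = e gives c = e/(1 − 0.59799) = 0.473/0.40201 = 1.17659.
New p* = 1 − e/c = 1 − 0.89397/1.17659 = 0.24020.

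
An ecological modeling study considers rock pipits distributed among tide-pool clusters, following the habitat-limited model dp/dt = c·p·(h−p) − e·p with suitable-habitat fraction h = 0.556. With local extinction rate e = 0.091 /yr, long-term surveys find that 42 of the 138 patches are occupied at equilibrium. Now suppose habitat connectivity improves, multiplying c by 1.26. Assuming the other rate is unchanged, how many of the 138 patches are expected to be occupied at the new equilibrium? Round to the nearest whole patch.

49

Observed p* = 42/138 = 0.30435.
Balance c(h−p*) = e gives c = e/(0.556 − 0.30435) = 0.091/0.25165 = 0.36161.
New p* = 0.556 − e/c = 0.556 − 0.09100/0.45563 = 0.35628.
Expected occupied = 138 × 0.35628 = 49.17 ≈ 49.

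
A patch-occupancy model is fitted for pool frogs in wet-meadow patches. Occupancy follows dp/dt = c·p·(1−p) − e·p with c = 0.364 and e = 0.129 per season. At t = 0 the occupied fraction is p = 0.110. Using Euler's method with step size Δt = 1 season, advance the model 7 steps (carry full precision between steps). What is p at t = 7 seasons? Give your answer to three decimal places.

Update rule: p ← p + [c·p·(1−p) − e·p]·Δt with Δt = 1.
t = 1: p = 0.11000 + (+0.02145) = 0.13145
t = 2: p = 0.13145 + (+0.02460) = 0.15605
t = 3: p = 0.15605 + (+0.02781) = 0.18385
t = 4: p = 0.18385 + (+0.03090) = 0.21476
t = 5: p = 0.21476 + (+0.03368) = 0.24843
t = 6: p = 0.24843 + (+0.03592) = 0.28435
t = 7: p = 0.28435 + (+0.03739) = 0.32174

0.322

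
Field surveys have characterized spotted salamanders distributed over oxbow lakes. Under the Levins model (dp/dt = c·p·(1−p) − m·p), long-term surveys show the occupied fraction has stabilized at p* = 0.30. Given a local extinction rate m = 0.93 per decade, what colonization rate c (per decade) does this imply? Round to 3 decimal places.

1.329

At equilibrium c(1−p*) = m, so c = m/(1−p*).
c = 0.93/(1 − 0.30) = 0.93/0.7000 = 1.3286.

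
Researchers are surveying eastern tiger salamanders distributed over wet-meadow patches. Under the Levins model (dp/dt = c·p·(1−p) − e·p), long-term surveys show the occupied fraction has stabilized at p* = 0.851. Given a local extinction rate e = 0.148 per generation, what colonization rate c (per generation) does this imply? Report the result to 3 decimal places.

At equilibrium c(1−p*) = e, so c = e/(1−p*).
c = 0.148/(1 − 0.851) = 0.148/0.1490 = 0.9933.

0.993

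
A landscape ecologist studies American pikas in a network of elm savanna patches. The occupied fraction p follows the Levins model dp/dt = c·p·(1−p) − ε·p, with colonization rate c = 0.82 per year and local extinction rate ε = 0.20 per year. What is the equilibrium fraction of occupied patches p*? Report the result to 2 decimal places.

0.76

At equilibrium, colonization balances extinction: c·p*·(1−p*) = ε·p*.
So p* = 1 − ε/c = 1 − 0.20/0.82 = 1 − 0.2439 = 0.7561.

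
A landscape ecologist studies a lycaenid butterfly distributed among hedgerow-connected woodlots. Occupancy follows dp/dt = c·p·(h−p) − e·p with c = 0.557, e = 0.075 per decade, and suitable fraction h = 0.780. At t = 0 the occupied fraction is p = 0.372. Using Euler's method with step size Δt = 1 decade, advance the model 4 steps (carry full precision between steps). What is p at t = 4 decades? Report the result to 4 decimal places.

0.5598

Update rule: p ← p + [c·p·(h−p) − e·p]·Δt with Δt = 1.
p: 0.37200 → 0.42864  (Δp = +0.05664)
p: 0.42864 → 0.48038  (Δp = +0.05174)
p: 0.48038 → 0.52452  (Δp = +0.04414)
p: 0.52452 → 0.55982  (Δp = +0.03530)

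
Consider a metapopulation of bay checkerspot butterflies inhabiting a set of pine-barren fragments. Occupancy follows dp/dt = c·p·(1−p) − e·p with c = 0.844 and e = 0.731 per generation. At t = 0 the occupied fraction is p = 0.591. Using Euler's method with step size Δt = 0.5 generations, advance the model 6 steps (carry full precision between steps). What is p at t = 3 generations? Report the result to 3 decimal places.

Update rule: p ← p + [c·p·(1−p) − e·p]·Δt with Δt = 0.5.
p: 0.59100 → 0.47699  (Δp = -0.11401)
p: 0.47699 → 0.40793  (Δp = -0.06906)
p: 0.40793 → 0.36075  (Δp = -0.04718)
p: 0.36075 → 0.32622  (Δp = -0.03454)
p: 0.32622 → 0.29974  (Δp = -0.02648)
p: 0.29974 → 0.27876  (Δp = -0.02098)

0.279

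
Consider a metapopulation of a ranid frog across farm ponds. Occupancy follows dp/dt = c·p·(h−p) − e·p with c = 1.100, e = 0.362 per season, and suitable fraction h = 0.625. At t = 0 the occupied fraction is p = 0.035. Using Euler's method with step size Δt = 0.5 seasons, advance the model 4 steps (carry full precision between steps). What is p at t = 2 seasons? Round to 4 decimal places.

Update rule: p ← p + [c·p·(h−p) − e·p]·Δt with Δt = 0.5.
  1  |  dp/dt·Δt = +0.005023  |  p_1 = 0.040023
  2  |  dp/dt·Δt = +0.005633  |  p_2 = 0.045655
  3  |  dp/dt·Δt = +0.006284  |  p_3 = 0.051939
  4  |  dp/dt·Δt = +0.006969  |  p_4 = 0.058909

0.0589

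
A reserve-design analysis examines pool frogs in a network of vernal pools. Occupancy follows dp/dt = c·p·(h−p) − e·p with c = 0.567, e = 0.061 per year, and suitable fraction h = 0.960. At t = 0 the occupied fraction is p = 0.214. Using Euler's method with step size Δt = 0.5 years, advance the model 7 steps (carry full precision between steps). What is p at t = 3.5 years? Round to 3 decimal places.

Update rule: p ← p + [c·p·(h−p) − e·p]·Δt with Δt = 0.5.
step 1: Δp = +0.03873, p = 0.25273
step 2: Δp = +0.04297, p = 0.29570
step 3: Δp = +0.04667, p = 0.34237
step 4: Δp = +0.04951, p = 0.39188
step 5: Δp = +0.05116, p = 0.44304
step 6: Δp = +0.05142, p = 0.49446
step 7: Δp = +0.05018, p = 0.54464

0.545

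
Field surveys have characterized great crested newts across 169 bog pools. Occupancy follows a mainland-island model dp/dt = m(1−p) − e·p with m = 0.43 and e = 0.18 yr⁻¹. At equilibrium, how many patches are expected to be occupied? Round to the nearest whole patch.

119

p* = m/(m+e) = 0.43/0.6100 = 0.7049.
Expected occupied patches = N × p* = 169 × 0.7049 = 119.13 ≈ 119.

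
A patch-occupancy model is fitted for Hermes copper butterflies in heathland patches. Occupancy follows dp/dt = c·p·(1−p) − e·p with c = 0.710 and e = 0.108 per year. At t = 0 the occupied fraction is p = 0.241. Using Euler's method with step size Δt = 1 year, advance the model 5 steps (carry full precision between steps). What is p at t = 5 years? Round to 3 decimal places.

Update rule: p ← p + [c·p·(1−p) − e·p]·Δt with Δt = 1.
p: 0.24100 → 0.34484  (Δp = +0.10384)
p: 0.34484 → 0.46801  (Δp = +0.12316)
p: 0.46801 → 0.59424  (Δp = +0.12623)
p: 0.59424 → 0.70125  (Δp = +0.10702)
p: 0.70125 → 0.77426  (Δp = +0.07301)

0.774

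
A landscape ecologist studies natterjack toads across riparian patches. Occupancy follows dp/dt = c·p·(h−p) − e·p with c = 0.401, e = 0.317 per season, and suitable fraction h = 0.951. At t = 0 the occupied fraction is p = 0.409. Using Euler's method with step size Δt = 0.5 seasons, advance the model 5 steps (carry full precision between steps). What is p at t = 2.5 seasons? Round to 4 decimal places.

Update rule: p ← p + [c·p·(h−p) − e·p]·Δt with Δt = 0.5.
  1  |  dp/dt·Δt = -0.020380  |  p_1 = 0.388620
  2  |  dp/dt·Δt = -0.017777  |  p_2 = 0.370843
  3  |  dp/dt·Δt = -0.015642  |  p_3 = 0.355202
  4  |  dp/dt·Δt = -0.013868  |  p_4 = 0.341334
  5  |  dp/dt·Δt = -0.012377  |  p_5 = 0.328956

0.3290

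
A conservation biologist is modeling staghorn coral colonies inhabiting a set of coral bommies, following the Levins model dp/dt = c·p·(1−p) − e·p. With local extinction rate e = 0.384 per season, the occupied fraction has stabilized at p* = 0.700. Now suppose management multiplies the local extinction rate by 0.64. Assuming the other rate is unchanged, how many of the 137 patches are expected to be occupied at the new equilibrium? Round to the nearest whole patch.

Balance c(1−p*) = e gives c = e/(1 − 0.70000) = 0.384/0.30000 = 1.28000.
New p* = 1 − e/c = 1 − 0.24576/1.28000 = 0.80800.
Expected occupied = 137 × 0.80800 = 110.70 ≈ 111.

111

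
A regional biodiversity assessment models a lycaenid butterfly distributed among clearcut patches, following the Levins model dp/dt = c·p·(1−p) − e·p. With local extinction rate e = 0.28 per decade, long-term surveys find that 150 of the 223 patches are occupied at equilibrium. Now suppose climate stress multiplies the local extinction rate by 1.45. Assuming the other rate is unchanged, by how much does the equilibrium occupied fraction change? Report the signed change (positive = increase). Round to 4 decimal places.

Observed p* = 150/223 = 0.67265.
Balance c(1−p*) = e gives c = e/(1 − 0.67265) = 0.28/0.32735 = 0.85535.
New p* = 1 − e/c = 1 − 0.40600/0.85535 = 0.52534.
Δp* = 0.52534 − 0.67265 = -0.14731.

-0.1473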